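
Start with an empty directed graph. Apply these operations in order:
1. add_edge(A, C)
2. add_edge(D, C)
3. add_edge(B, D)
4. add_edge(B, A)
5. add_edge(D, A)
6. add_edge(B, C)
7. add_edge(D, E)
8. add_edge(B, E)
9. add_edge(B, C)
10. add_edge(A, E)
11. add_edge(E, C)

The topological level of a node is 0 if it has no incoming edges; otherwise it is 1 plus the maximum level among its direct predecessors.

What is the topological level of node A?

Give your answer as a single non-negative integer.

Answer: 2

Derivation:
Op 1: add_edge(A, C). Edges now: 1
Op 2: add_edge(D, C). Edges now: 2
Op 3: add_edge(B, D). Edges now: 3
Op 4: add_edge(B, A). Edges now: 4
Op 5: add_edge(D, A). Edges now: 5
Op 6: add_edge(B, C). Edges now: 6
Op 7: add_edge(D, E). Edges now: 7
Op 8: add_edge(B, E). Edges now: 8
Op 9: add_edge(B, C) (duplicate, no change). Edges now: 8
Op 10: add_edge(A, E). Edges now: 9
Op 11: add_edge(E, C). Edges now: 10
Compute levels (Kahn BFS):
  sources (in-degree 0): B
  process B: level=0
    B->A: in-degree(A)=1, level(A)>=1
    B->C: in-degree(C)=3, level(C)>=1
    B->D: in-degree(D)=0, level(D)=1, enqueue
    B->E: in-degree(E)=2, level(E)>=1
  process D: level=1
    D->A: in-degree(A)=0, level(A)=2, enqueue
    D->C: in-degree(C)=2, level(C)>=2
    D->E: in-degree(E)=1, level(E)>=2
  process A: level=2
    A->C: in-degree(C)=1, level(C)>=3
    A->E: in-degree(E)=0, level(E)=3, enqueue
  process E: level=3
    E->C: in-degree(C)=0, level(C)=4, enqueue
  process C: level=4
All levels: A:2, B:0, C:4, D:1, E:3
level(A) = 2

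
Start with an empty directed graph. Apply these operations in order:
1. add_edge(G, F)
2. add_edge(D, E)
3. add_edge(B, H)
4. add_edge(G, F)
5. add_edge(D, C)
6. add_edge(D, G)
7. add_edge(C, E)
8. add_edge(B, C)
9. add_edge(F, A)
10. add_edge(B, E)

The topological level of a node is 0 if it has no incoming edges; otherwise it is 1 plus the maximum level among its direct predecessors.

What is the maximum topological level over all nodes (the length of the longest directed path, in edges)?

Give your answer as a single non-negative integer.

Op 1: add_edge(G, F). Edges now: 1
Op 2: add_edge(D, E). Edges now: 2
Op 3: add_edge(B, H). Edges now: 3
Op 4: add_edge(G, F) (duplicate, no change). Edges now: 3
Op 5: add_edge(D, C). Edges now: 4
Op 6: add_edge(D, G). Edges now: 5
Op 7: add_edge(C, E). Edges now: 6
Op 8: add_edge(B, C). Edges now: 7
Op 9: add_edge(F, A). Edges now: 8
Op 10: add_edge(B, E). Edges now: 9
Compute levels (Kahn BFS):
  sources (in-degree 0): B, D
  process B: level=0
    B->C: in-degree(C)=1, level(C)>=1
    B->E: in-degree(E)=2, level(E)>=1
    B->H: in-degree(H)=0, level(H)=1, enqueue
  process D: level=0
    D->C: in-degree(C)=0, level(C)=1, enqueue
    D->E: in-degree(E)=1, level(E)>=1
    D->G: in-degree(G)=0, level(G)=1, enqueue
  process H: level=1
  process C: level=1
    C->E: in-degree(E)=0, level(E)=2, enqueue
  process G: level=1
    G->F: in-degree(F)=0, level(F)=2, enqueue
  process E: level=2
  process F: level=2
    F->A: in-degree(A)=0, level(A)=3, enqueue
  process A: level=3
All levels: A:3, B:0, C:1, D:0, E:2, F:2, G:1, H:1
max level = 3

Answer: 3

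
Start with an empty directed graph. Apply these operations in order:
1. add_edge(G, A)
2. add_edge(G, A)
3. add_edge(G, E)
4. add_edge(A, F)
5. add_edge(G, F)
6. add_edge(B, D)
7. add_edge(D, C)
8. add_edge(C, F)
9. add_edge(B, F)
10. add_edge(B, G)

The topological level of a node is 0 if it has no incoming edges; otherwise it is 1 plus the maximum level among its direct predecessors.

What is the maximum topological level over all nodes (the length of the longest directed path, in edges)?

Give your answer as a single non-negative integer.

Op 1: add_edge(G, A). Edges now: 1
Op 2: add_edge(G, A) (duplicate, no change). Edges now: 1
Op 3: add_edge(G, E). Edges now: 2
Op 4: add_edge(A, F). Edges now: 3
Op 5: add_edge(G, F). Edges now: 4
Op 6: add_edge(B, D). Edges now: 5
Op 7: add_edge(D, C). Edges now: 6
Op 8: add_edge(C, F). Edges now: 7
Op 9: add_edge(B, F). Edges now: 8
Op 10: add_edge(B, G). Edges now: 9
Compute levels (Kahn BFS):
  sources (in-degree 0): B
  process B: level=0
    B->D: in-degree(D)=0, level(D)=1, enqueue
    B->F: in-degree(F)=3, level(F)>=1
    B->G: in-degree(G)=0, level(G)=1, enqueue
  process D: level=1
    D->C: in-degree(C)=0, level(C)=2, enqueue
  process G: level=1
    G->A: in-degree(A)=0, level(A)=2, enqueue
    G->E: in-degree(E)=0, level(E)=2, enqueue
    G->F: in-degree(F)=2, level(F)>=2
  process C: level=2
    C->F: in-degree(F)=1, level(F)>=3
  process A: level=2
    A->F: in-degree(F)=0, level(F)=3, enqueue
  process E: level=2
  process F: level=3
All levels: A:2, B:0, C:2, D:1, E:2, F:3, G:1
max level = 3

Answer: 3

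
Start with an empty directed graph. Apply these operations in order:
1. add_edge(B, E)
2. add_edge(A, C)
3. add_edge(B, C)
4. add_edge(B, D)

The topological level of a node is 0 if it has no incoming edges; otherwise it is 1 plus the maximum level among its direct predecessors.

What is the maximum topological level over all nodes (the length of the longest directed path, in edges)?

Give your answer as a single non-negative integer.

Op 1: add_edge(B, E). Edges now: 1
Op 2: add_edge(A, C). Edges now: 2
Op 3: add_edge(B, C). Edges now: 3
Op 4: add_edge(B, D). Edges now: 4
Compute levels (Kahn BFS):
  sources (in-degree 0): A, B
  process A: level=0
    A->C: in-degree(C)=1, level(C)>=1
  process B: level=0
    B->C: in-degree(C)=0, level(C)=1, enqueue
    B->D: in-degree(D)=0, level(D)=1, enqueue
    B->E: in-degree(E)=0, level(E)=1, enqueue
  process C: level=1
  process D: level=1
  process E: level=1
All levels: A:0, B:0, C:1, D:1, E:1
max level = 1

Answer: 1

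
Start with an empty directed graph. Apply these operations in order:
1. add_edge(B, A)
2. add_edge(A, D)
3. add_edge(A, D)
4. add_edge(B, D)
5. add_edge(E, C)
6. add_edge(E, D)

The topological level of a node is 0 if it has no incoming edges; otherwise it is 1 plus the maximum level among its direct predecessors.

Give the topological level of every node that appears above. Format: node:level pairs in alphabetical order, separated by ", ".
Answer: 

Answer: A:1, B:0, C:1, D:2, E:0

Derivation:
Op 1: add_edge(B, A). Edges now: 1
Op 2: add_edge(A, D). Edges now: 2
Op 3: add_edge(A, D) (duplicate, no change). Edges now: 2
Op 4: add_edge(B, D). Edges now: 3
Op 5: add_edge(E, C). Edges now: 4
Op 6: add_edge(E, D). Edges now: 5
Compute levels (Kahn BFS):
  sources (in-degree 0): B, E
  process B: level=0
    B->A: in-degree(A)=0, level(A)=1, enqueue
    B->D: in-degree(D)=2, level(D)>=1
  process E: level=0
    E->C: in-degree(C)=0, level(C)=1, enqueue
    E->D: in-degree(D)=1, level(D)>=1
  process A: level=1
    A->D: in-degree(D)=0, level(D)=2, enqueue
  process C: level=1
  process D: level=2
All levels: A:1, B:0, C:1, D:2, E:0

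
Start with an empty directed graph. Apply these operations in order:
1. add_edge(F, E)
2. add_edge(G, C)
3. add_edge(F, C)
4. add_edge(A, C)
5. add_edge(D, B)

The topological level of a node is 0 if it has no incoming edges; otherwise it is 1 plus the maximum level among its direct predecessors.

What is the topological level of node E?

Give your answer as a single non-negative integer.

Op 1: add_edge(F, E). Edges now: 1
Op 2: add_edge(G, C). Edges now: 2
Op 3: add_edge(F, C). Edges now: 3
Op 4: add_edge(A, C). Edges now: 4
Op 5: add_edge(D, B). Edges now: 5
Compute levels (Kahn BFS):
  sources (in-degree 0): A, D, F, G
  process A: level=0
    A->C: in-degree(C)=2, level(C)>=1
  process D: level=0
    D->B: in-degree(B)=0, level(B)=1, enqueue
  process F: level=0
    F->C: in-degree(C)=1, level(C)>=1
    F->E: in-degree(E)=0, level(E)=1, enqueue
  process G: level=0
    G->C: in-degree(C)=0, level(C)=1, enqueue
  process B: level=1
  process E: level=1
  process C: level=1
All levels: A:0, B:1, C:1, D:0, E:1, F:0, G:0
level(E) = 1

Answer: 1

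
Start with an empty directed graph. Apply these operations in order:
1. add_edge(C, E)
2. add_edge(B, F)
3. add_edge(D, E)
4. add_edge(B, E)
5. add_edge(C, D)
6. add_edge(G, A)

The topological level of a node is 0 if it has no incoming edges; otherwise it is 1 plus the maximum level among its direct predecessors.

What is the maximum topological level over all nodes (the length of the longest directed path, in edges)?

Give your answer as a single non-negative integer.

Answer: 2

Derivation:
Op 1: add_edge(C, E). Edges now: 1
Op 2: add_edge(B, F). Edges now: 2
Op 3: add_edge(D, E). Edges now: 3
Op 4: add_edge(B, E). Edges now: 4
Op 5: add_edge(C, D). Edges now: 5
Op 6: add_edge(G, A). Edges now: 6
Compute levels (Kahn BFS):
  sources (in-degree 0): B, C, G
  process B: level=0
    B->E: in-degree(E)=2, level(E)>=1
    B->F: in-degree(F)=0, level(F)=1, enqueue
  process C: level=0
    C->D: in-degree(D)=0, level(D)=1, enqueue
    C->E: in-degree(E)=1, level(E)>=1
  process G: level=0
    G->A: in-degree(A)=0, level(A)=1, enqueue
  process F: level=1
  process D: level=1
    D->E: in-degree(E)=0, level(E)=2, enqueue
  process A: level=1
  process E: level=2
All levels: A:1, B:0, C:0, D:1, E:2, F:1, G:0
max level = 2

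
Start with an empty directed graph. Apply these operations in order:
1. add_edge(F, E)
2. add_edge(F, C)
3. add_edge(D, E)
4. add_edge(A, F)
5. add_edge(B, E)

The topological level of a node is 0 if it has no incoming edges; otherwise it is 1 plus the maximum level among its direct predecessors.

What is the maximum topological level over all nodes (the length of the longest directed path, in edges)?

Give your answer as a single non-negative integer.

Answer: 2

Derivation:
Op 1: add_edge(F, E). Edges now: 1
Op 2: add_edge(F, C). Edges now: 2
Op 3: add_edge(D, E). Edges now: 3
Op 4: add_edge(A, F). Edges now: 4
Op 5: add_edge(B, E). Edges now: 5
Compute levels (Kahn BFS):
  sources (in-degree 0): A, B, D
  process A: level=0
    A->F: in-degree(F)=0, level(F)=1, enqueue
  process B: level=0
    B->E: in-degree(E)=2, level(E)>=1
  process D: level=0
    D->E: in-degree(E)=1, level(E)>=1
  process F: level=1
    F->C: in-degree(C)=0, level(C)=2, enqueue
    F->E: in-degree(E)=0, level(E)=2, enqueue
  process C: level=2
  process E: level=2
All levels: A:0, B:0, C:2, D:0, E:2, F:1
max level = 2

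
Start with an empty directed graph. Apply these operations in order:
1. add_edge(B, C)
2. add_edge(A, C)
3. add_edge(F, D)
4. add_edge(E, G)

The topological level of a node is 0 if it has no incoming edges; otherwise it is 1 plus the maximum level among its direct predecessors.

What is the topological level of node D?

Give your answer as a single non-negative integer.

Op 1: add_edge(B, C). Edges now: 1
Op 2: add_edge(A, C). Edges now: 2
Op 3: add_edge(F, D). Edges now: 3
Op 4: add_edge(E, G). Edges now: 4
Compute levels (Kahn BFS):
  sources (in-degree 0): A, B, E, F
  process A: level=0
    A->C: in-degree(C)=1, level(C)>=1
  process B: level=0
    B->C: in-degree(C)=0, level(C)=1, enqueue
  process E: level=0
    E->G: in-degree(G)=0, level(G)=1, enqueue
  process F: level=0
    F->D: in-degree(D)=0, level(D)=1, enqueue
  process C: level=1
  process G: level=1
  process D: level=1
All levels: A:0, B:0, C:1, D:1, E:0, F:0, G:1
level(D) = 1

Answer: 1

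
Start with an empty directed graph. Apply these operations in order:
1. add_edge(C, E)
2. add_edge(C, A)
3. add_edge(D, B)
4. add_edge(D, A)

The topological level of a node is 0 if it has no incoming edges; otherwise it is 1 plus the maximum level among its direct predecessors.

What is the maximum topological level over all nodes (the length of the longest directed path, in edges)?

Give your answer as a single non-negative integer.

Answer: 1

Derivation:
Op 1: add_edge(C, E). Edges now: 1
Op 2: add_edge(C, A). Edges now: 2
Op 3: add_edge(D, B). Edges now: 3
Op 4: add_edge(D, A). Edges now: 4
Compute levels (Kahn BFS):
  sources (in-degree 0): C, D
  process C: level=0
    C->A: in-degree(A)=1, level(A)>=1
    C->E: in-degree(E)=0, level(E)=1, enqueue
  process D: level=0
    D->A: in-degree(A)=0, level(A)=1, enqueue
    D->B: in-degree(B)=0, level(B)=1, enqueue
  process E: level=1
  process A: level=1
  process B: level=1
All levels: A:1, B:1, C:0, D:0, E:1
max level = 1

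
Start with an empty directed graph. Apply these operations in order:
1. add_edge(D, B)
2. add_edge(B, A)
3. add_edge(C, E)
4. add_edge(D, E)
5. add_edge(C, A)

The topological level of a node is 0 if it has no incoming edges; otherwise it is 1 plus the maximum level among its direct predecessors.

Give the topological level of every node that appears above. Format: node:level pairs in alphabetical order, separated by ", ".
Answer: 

Op 1: add_edge(D, B). Edges now: 1
Op 2: add_edge(B, A). Edges now: 2
Op 3: add_edge(C, E). Edges now: 3
Op 4: add_edge(D, E). Edges now: 4
Op 5: add_edge(C, A). Edges now: 5
Compute levels (Kahn BFS):
  sources (in-degree 0): C, D
  process C: level=0
    C->A: in-degree(A)=1, level(A)>=1
    C->E: in-degree(E)=1, level(E)>=1
  process D: level=0
    D->B: in-degree(B)=0, level(B)=1, enqueue
    D->E: in-degree(E)=0, level(E)=1, enqueue
  process B: level=1
    B->A: in-degree(A)=0, level(A)=2, enqueue
  process E: level=1
  process A: level=2
All levels: A:2, B:1, C:0, D:0, E:1

Answer: A:2, B:1, C:0, D:0, E:1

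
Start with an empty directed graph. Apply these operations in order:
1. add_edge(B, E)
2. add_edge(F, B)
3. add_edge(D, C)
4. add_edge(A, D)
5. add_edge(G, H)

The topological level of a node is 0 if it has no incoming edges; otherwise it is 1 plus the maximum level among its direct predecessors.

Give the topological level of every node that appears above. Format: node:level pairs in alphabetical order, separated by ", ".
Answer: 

Answer: A:0, B:1, C:2, D:1, E:2, F:0, G:0, H:1

Derivation:
Op 1: add_edge(B, E). Edges now: 1
Op 2: add_edge(F, B). Edges now: 2
Op 3: add_edge(D, C). Edges now: 3
Op 4: add_edge(A, D). Edges now: 4
Op 5: add_edge(G, H). Edges now: 5
Compute levels (Kahn BFS):
  sources (in-degree 0): A, F, G
  process A: level=0
    A->D: in-degree(D)=0, level(D)=1, enqueue
  process F: level=0
    F->B: in-degree(B)=0, level(B)=1, enqueue
  process G: level=0
    G->H: in-degree(H)=0, level(H)=1, enqueue
  process D: level=1
    D->C: in-degree(C)=0, level(C)=2, enqueue
  process B: level=1
    B->E: in-degree(E)=0, level(E)=2, enqueue
  process H: level=1
  process C: level=2
  process E: level=2
All levels: A:0, B:1, C:2, D:1, E:2, F:0, G:0, H:1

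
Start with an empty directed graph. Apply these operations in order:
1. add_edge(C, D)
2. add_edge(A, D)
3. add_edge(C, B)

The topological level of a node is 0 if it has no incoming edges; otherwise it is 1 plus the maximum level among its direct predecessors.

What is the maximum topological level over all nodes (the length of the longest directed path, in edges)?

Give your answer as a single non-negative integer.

Answer: 1

Derivation:
Op 1: add_edge(C, D). Edges now: 1
Op 2: add_edge(A, D). Edges now: 2
Op 3: add_edge(C, B). Edges now: 3
Compute levels (Kahn BFS):
  sources (in-degree 0): A, C
  process A: level=0
    A->D: in-degree(D)=1, level(D)>=1
  process C: level=0
    C->B: in-degree(B)=0, level(B)=1, enqueue
    C->D: in-degree(D)=0, level(D)=1, enqueue
  process B: level=1
  process D: level=1
All levels: A:0, B:1, C:0, D:1
max level = 1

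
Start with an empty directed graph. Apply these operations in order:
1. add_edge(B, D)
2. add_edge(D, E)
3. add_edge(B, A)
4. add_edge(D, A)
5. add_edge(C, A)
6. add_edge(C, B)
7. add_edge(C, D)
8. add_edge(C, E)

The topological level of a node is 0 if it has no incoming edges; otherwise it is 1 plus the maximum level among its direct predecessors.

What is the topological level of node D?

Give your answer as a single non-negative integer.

Op 1: add_edge(B, D). Edges now: 1
Op 2: add_edge(D, E). Edges now: 2
Op 3: add_edge(B, A). Edges now: 3
Op 4: add_edge(D, A). Edges now: 4
Op 5: add_edge(C, A). Edges now: 5
Op 6: add_edge(C, B). Edges now: 6
Op 7: add_edge(C, D). Edges now: 7
Op 8: add_edge(C, E). Edges now: 8
Compute levels (Kahn BFS):
  sources (in-degree 0): C
  process C: level=0
    C->A: in-degree(A)=2, level(A)>=1
    C->B: in-degree(B)=0, level(B)=1, enqueue
    C->D: in-degree(D)=1, level(D)>=1
    C->E: in-degree(E)=1, level(E)>=1
  process B: level=1
    B->A: in-degree(A)=1, level(A)>=2
    B->D: in-degree(D)=0, level(D)=2, enqueue
  process D: level=2
    D->A: in-degree(A)=0, level(A)=3, enqueue
    D->E: in-degree(E)=0, level(E)=3, enqueue
  process A: level=3
  process E: level=3
All levels: A:3, B:1, C:0, D:2, E:3
level(D) = 2

Answer: 2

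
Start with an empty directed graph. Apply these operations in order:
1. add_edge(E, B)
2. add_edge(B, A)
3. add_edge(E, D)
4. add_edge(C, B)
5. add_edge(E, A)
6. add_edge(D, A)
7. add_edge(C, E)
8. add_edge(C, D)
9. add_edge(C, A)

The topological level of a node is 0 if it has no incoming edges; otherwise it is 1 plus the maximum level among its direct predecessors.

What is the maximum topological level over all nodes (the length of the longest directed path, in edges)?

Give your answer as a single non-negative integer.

Op 1: add_edge(E, B). Edges now: 1
Op 2: add_edge(B, A). Edges now: 2
Op 3: add_edge(E, D). Edges now: 3
Op 4: add_edge(C, B). Edges now: 4
Op 5: add_edge(E, A). Edges now: 5
Op 6: add_edge(D, A). Edges now: 6
Op 7: add_edge(C, E). Edges now: 7
Op 8: add_edge(C, D). Edges now: 8
Op 9: add_edge(C, A). Edges now: 9
Compute levels (Kahn BFS):
  sources (in-degree 0): C
  process C: level=0
    C->A: in-degree(A)=3, level(A)>=1
    C->B: in-degree(B)=1, level(B)>=1
    C->D: in-degree(D)=1, level(D)>=1
    C->E: in-degree(E)=0, level(E)=1, enqueue
  process E: level=1
    E->A: in-degree(A)=2, level(A)>=2
    E->B: in-degree(B)=0, level(B)=2, enqueue
    E->D: in-degree(D)=0, level(D)=2, enqueue
  process B: level=2
    B->A: in-degree(A)=1, level(A)>=3
  process D: level=2
    D->A: in-degree(A)=0, level(A)=3, enqueue
  process A: level=3
All levels: A:3, B:2, C:0, D:2, E:1
max level = 3

Answer: 3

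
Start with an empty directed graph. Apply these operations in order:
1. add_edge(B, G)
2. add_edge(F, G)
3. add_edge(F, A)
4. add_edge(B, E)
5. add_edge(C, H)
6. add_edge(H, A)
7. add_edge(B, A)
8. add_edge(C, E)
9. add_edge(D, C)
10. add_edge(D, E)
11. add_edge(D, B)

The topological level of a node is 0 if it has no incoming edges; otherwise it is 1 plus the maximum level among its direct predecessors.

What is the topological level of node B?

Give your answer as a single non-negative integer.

Answer: 1

Derivation:
Op 1: add_edge(B, G). Edges now: 1
Op 2: add_edge(F, G). Edges now: 2
Op 3: add_edge(F, A). Edges now: 3
Op 4: add_edge(B, E). Edges now: 4
Op 5: add_edge(C, H). Edges now: 5
Op 6: add_edge(H, A). Edges now: 6
Op 7: add_edge(B, A). Edges now: 7
Op 8: add_edge(C, E). Edges now: 8
Op 9: add_edge(D, C). Edges now: 9
Op 10: add_edge(D, E). Edges now: 10
Op 11: add_edge(D, B). Edges now: 11
Compute levels (Kahn BFS):
  sources (in-degree 0): D, F
  process D: level=0
    D->B: in-degree(B)=0, level(B)=1, enqueue
    D->C: in-degree(C)=0, level(C)=1, enqueue
    D->E: in-degree(E)=2, level(E)>=1
  process F: level=0
    F->A: in-degree(A)=2, level(A)>=1
    F->G: in-degree(G)=1, level(G)>=1
  process B: level=1
    B->A: in-degree(A)=1, level(A)>=2
    B->E: in-degree(E)=1, level(E)>=2
    B->G: in-degree(G)=0, level(G)=2, enqueue
  process C: level=1
    C->E: in-degree(E)=0, level(E)=2, enqueue
    C->H: in-degree(H)=0, level(H)=2, enqueue
  process G: level=2
  process E: level=2
  process H: level=2
    H->A: in-degree(A)=0, level(A)=3, enqueue
  process A: level=3
All levels: A:3, B:1, C:1, D:0, E:2, F:0, G:2, H:2
level(B) = 1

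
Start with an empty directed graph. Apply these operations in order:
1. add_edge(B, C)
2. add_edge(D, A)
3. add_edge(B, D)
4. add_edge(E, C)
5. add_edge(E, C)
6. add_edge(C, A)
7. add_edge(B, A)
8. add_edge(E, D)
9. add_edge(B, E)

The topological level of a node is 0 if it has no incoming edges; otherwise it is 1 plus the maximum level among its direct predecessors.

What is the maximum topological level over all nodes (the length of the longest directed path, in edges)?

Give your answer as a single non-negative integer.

Answer: 3

Derivation:
Op 1: add_edge(B, C). Edges now: 1
Op 2: add_edge(D, A). Edges now: 2
Op 3: add_edge(B, D). Edges now: 3
Op 4: add_edge(E, C). Edges now: 4
Op 5: add_edge(E, C) (duplicate, no change). Edges now: 4
Op 6: add_edge(C, A). Edges now: 5
Op 7: add_edge(B, A). Edges now: 6
Op 8: add_edge(E, D). Edges now: 7
Op 9: add_edge(B, E). Edges now: 8
Compute levels (Kahn BFS):
  sources (in-degree 0): B
  process B: level=0
    B->A: in-degree(A)=2, level(A)>=1
    B->C: in-degree(C)=1, level(C)>=1
    B->D: in-degree(D)=1, level(D)>=1
    B->E: in-degree(E)=0, level(E)=1, enqueue
  process E: level=1
    E->C: in-degree(C)=0, level(C)=2, enqueue
    E->D: in-degree(D)=0, level(D)=2, enqueue
  process C: level=2
    C->A: in-degree(A)=1, level(A)>=3
  process D: level=2
    D->A: in-degree(A)=0, level(A)=3, enqueue
  process A: level=3
All levels: A:3, B:0, C:2, D:2, E:1
max level = 3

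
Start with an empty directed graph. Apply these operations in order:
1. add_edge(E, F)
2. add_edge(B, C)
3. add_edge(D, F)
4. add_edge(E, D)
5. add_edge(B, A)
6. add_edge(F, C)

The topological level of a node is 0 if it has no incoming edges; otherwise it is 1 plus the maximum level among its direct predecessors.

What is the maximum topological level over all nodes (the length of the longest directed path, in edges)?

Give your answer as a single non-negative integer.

Op 1: add_edge(E, F). Edges now: 1
Op 2: add_edge(B, C). Edges now: 2
Op 3: add_edge(D, F). Edges now: 3
Op 4: add_edge(E, D). Edges now: 4
Op 5: add_edge(B, A). Edges now: 5
Op 6: add_edge(F, C). Edges now: 6
Compute levels (Kahn BFS):
  sources (in-degree 0): B, E
  process B: level=0
    B->A: in-degree(A)=0, level(A)=1, enqueue
    B->C: in-degree(C)=1, level(C)>=1
  process E: level=0
    E->D: in-degree(D)=0, level(D)=1, enqueue
    E->F: in-degree(F)=1, level(F)>=1
  process A: level=1
  process D: level=1
    D->F: in-degree(F)=0, level(F)=2, enqueue
  process F: level=2
    F->C: in-degree(C)=0, level(C)=3, enqueue
  process C: level=3
All levels: A:1, B:0, C:3, D:1, E:0, F:2
max level = 3

Answer: 3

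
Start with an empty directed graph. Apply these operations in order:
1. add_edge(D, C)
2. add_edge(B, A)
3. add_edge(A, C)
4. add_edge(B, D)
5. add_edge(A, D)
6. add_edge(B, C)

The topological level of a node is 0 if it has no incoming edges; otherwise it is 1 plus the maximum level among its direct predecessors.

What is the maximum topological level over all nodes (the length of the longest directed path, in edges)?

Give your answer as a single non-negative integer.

Op 1: add_edge(D, C). Edges now: 1
Op 2: add_edge(B, A). Edges now: 2
Op 3: add_edge(A, C). Edges now: 3
Op 4: add_edge(B, D). Edges now: 4
Op 5: add_edge(A, D). Edges now: 5
Op 6: add_edge(B, C). Edges now: 6
Compute levels (Kahn BFS):
  sources (in-degree 0): B
  process B: level=0
    B->A: in-degree(A)=0, level(A)=1, enqueue
    B->C: in-degree(C)=2, level(C)>=1
    B->D: in-degree(D)=1, level(D)>=1
  process A: level=1
    A->C: in-degree(C)=1, level(C)>=2
    A->D: in-degree(D)=0, level(D)=2, enqueue
  process D: level=2
    D->C: in-degree(C)=0, level(C)=3, enqueue
  process C: level=3
All levels: A:1, B:0, C:3, D:2
max level = 3

Answer: 3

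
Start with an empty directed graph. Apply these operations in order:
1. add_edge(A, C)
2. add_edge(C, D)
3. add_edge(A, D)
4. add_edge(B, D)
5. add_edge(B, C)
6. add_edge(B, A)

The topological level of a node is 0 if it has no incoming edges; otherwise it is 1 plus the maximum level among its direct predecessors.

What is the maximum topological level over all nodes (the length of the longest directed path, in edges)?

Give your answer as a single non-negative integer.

Answer: 3

Derivation:
Op 1: add_edge(A, C). Edges now: 1
Op 2: add_edge(C, D). Edges now: 2
Op 3: add_edge(A, D). Edges now: 3
Op 4: add_edge(B, D). Edges now: 4
Op 5: add_edge(B, C). Edges now: 5
Op 6: add_edge(B, A). Edges now: 6
Compute levels (Kahn BFS):
  sources (in-degree 0): B
  process B: level=0
    B->A: in-degree(A)=0, level(A)=1, enqueue
    B->C: in-degree(C)=1, level(C)>=1
    B->D: in-degree(D)=2, level(D)>=1
  process A: level=1
    A->C: in-degree(C)=0, level(C)=2, enqueue
    A->D: in-degree(D)=1, level(D)>=2
  process C: level=2
    C->D: in-degree(D)=0, level(D)=3, enqueue
  process D: level=3
All levels: A:1, B:0, C:2, D:3
max level = 3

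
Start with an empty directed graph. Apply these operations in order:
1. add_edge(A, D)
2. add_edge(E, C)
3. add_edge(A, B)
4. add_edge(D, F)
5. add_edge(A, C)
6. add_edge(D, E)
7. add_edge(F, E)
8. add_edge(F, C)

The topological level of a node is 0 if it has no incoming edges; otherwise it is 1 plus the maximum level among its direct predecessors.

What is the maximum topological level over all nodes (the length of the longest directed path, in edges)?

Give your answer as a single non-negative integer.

Answer: 4

Derivation:
Op 1: add_edge(A, D). Edges now: 1
Op 2: add_edge(E, C). Edges now: 2
Op 3: add_edge(A, B). Edges now: 3
Op 4: add_edge(D, F). Edges now: 4
Op 5: add_edge(A, C). Edges now: 5
Op 6: add_edge(D, E). Edges now: 6
Op 7: add_edge(F, E). Edges now: 7
Op 8: add_edge(F, C). Edges now: 8
Compute levels (Kahn BFS):
  sources (in-degree 0): A
  process A: level=0
    A->B: in-degree(B)=0, level(B)=1, enqueue
    A->C: in-degree(C)=2, level(C)>=1
    A->D: in-degree(D)=0, level(D)=1, enqueue
  process B: level=1
  process D: level=1
    D->E: in-degree(E)=1, level(E)>=2
    D->F: in-degree(F)=0, level(F)=2, enqueue
  process F: level=2
    F->C: in-degree(C)=1, level(C)>=3
    F->E: in-degree(E)=0, level(E)=3, enqueue
  process E: level=3
    E->C: in-degree(C)=0, level(C)=4, enqueue
  process C: level=4
All levels: A:0, B:1, C:4, D:1, E:3, F:2
max level = 4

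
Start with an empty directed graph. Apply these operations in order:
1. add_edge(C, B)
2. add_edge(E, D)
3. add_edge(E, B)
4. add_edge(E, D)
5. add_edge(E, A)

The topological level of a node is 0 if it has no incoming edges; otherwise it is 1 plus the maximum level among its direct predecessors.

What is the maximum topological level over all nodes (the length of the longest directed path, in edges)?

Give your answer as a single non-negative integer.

Op 1: add_edge(C, B). Edges now: 1
Op 2: add_edge(E, D). Edges now: 2
Op 3: add_edge(E, B). Edges now: 3
Op 4: add_edge(E, D) (duplicate, no change). Edges now: 3
Op 5: add_edge(E, A). Edges now: 4
Compute levels (Kahn BFS):
  sources (in-degree 0): C, E
  process C: level=0
    C->B: in-degree(B)=1, level(B)>=1
  process E: level=0
    E->A: in-degree(A)=0, level(A)=1, enqueue
    E->B: in-degree(B)=0, level(B)=1, enqueue
    E->D: in-degree(D)=0, level(D)=1, enqueue
  process A: level=1
  process B: level=1
  process D: level=1
All levels: A:1, B:1, C:0, D:1, E:0
max level = 1

Answer: 1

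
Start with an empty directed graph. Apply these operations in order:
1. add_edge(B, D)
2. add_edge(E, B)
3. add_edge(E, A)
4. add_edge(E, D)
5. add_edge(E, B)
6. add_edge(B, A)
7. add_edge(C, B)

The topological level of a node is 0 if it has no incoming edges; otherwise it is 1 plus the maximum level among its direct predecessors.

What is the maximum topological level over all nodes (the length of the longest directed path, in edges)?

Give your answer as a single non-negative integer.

Answer: 2

Derivation:
Op 1: add_edge(B, D). Edges now: 1
Op 2: add_edge(E, B). Edges now: 2
Op 3: add_edge(E, A). Edges now: 3
Op 4: add_edge(E, D). Edges now: 4
Op 5: add_edge(E, B) (duplicate, no change). Edges now: 4
Op 6: add_edge(B, A). Edges now: 5
Op 7: add_edge(C, B). Edges now: 6
Compute levels (Kahn BFS):
  sources (in-degree 0): C, E
  process C: level=0
    C->B: in-degree(B)=1, level(B)>=1
  process E: level=0
    E->A: in-degree(A)=1, level(A)>=1
    E->B: in-degree(B)=0, level(B)=1, enqueue
    E->D: in-degree(D)=1, level(D)>=1
  process B: level=1
    B->A: in-degree(A)=0, level(A)=2, enqueue
    B->D: in-degree(D)=0, level(D)=2, enqueue
  process A: level=2
  process D: level=2
All levels: A:2, B:1, C:0, D:2, E:0
max level = 2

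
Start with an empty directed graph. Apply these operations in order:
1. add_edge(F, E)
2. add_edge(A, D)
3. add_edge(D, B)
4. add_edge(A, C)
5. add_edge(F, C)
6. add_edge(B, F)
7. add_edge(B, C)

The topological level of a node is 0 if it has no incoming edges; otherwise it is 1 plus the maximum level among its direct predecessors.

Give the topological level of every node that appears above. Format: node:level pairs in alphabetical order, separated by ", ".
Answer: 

Answer: A:0, B:2, C:4, D:1, E:4, F:3

Derivation:
Op 1: add_edge(F, E). Edges now: 1
Op 2: add_edge(A, D). Edges now: 2
Op 3: add_edge(D, B). Edges now: 3
Op 4: add_edge(A, C). Edges now: 4
Op 5: add_edge(F, C). Edges now: 5
Op 6: add_edge(B, F). Edges now: 6
Op 7: add_edge(B, C). Edges now: 7
Compute levels (Kahn BFS):
  sources (in-degree 0): A
  process A: level=0
    A->C: in-degree(C)=2, level(C)>=1
    A->D: in-degree(D)=0, level(D)=1, enqueue
  process D: level=1
    D->B: in-degree(B)=0, level(B)=2, enqueue
  process B: level=2
    B->C: in-degree(C)=1, level(C)>=3
    B->F: in-degree(F)=0, level(F)=3, enqueue
  process F: level=3
    F->C: in-degree(C)=0, level(C)=4, enqueue
    F->E: in-degree(E)=0, level(E)=4, enqueue
  process C: level=4
  process E: level=4
All levels: A:0, B:2, C:4, D:1, E:4, F:3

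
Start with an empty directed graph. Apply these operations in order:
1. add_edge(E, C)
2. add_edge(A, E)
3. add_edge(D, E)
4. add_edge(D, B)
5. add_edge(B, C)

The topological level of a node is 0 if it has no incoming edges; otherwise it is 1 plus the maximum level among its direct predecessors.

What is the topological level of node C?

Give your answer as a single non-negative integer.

Op 1: add_edge(E, C). Edges now: 1
Op 2: add_edge(A, E). Edges now: 2
Op 3: add_edge(D, E). Edges now: 3
Op 4: add_edge(D, B). Edges now: 4
Op 5: add_edge(B, C). Edges now: 5
Compute levels (Kahn BFS):
  sources (in-degree 0): A, D
  process A: level=0
    A->E: in-degree(E)=1, level(E)>=1
  process D: level=0
    D->B: in-degree(B)=0, level(B)=1, enqueue
    D->E: in-degree(E)=0, level(E)=1, enqueue
  process B: level=1
    B->C: in-degree(C)=1, level(C)>=2
  process E: level=1
    E->C: in-degree(C)=0, level(C)=2, enqueue
  process C: level=2
All levels: A:0, B:1, C:2, D:0, E:1
level(C) = 2

Answer: 2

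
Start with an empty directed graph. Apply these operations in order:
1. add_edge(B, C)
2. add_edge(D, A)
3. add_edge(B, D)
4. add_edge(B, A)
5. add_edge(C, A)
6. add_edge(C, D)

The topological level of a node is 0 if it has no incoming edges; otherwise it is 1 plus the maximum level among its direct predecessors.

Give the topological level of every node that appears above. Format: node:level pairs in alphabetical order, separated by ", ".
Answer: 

Answer: A:3, B:0, C:1, D:2

Derivation:
Op 1: add_edge(B, C). Edges now: 1
Op 2: add_edge(D, A). Edges now: 2
Op 3: add_edge(B, D). Edges now: 3
Op 4: add_edge(B, A). Edges now: 4
Op 5: add_edge(C, A). Edges now: 5
Op 6: add_edge(C, D). Edges now: 6
Compute levels (Kahn BFS):
  sources (in-degree 0): B
  process B: level=0
    B->A: in-degree(A)=2, level(A)>=1
    B->C: in-degree(C)=0, level(C)=1, enqueue
    B->D: in-degree(D)=1, level(D)>=1
  process C: level=1
    C->A: in-degree(A)=1, level(A)>=2
    C->D: in-degree(D)=0, level(D)=2, enqueue
  process D: level=2
    D->A: in-degree(A)=0, level(A)=3, enqueue
  process A: level=3
All levels: A:3, B:0, C:1, D:2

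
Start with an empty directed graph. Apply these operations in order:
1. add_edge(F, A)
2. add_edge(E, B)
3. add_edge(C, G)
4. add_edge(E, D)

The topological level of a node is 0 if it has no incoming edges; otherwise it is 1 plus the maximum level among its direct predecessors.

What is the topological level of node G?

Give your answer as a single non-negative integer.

Answer: 1

Derivation:
Op 1: add_edge(F, A). Edges now: 1
Op 2: add_edge(E, B). Edges now: 2
Op 3: add_edge(C, G). Edges now: 3
Op 4: add_edge(E, D). Edges now: 4
Compute levels (Kahn BFS):
  sources (in-degree 0): C, E, F
  process C: level=0
    C->G: in-degree(G)=0, level(G)=1, enqueue
  process E: level=0
    E->B: in-degree(B)=0, level(B)=1, enqueue
    E->D: in-degree(D)=0, level(D)=1, enqueue
  process F: level=0
    F->A: in-degree(A)=0, level(A)=1, enqueue
  process G: level=1
  process B: level=1
  process D: level=1
  process A: level=1
All levels: A:1, B:1, C:0, D:1, E:0, F:0, G:1
level(G) = 1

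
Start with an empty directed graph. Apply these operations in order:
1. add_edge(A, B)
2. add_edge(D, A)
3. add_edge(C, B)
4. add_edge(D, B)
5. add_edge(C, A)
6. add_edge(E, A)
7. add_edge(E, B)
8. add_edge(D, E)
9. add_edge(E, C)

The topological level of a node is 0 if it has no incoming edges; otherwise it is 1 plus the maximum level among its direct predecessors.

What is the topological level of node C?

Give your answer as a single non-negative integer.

Answer: 2

Derivation:
Op 1: add_edge(A, B). Edges now: 1
Op 2: add_edge(D, A). Edges now: 2
Op 3: add_edge(C, B). Edges now: 3
Op 4: add_edge(D, B). Edges now: 4
Op 5: add_edge(C, A). Edges now: 5
Op 6: add_edge(E, A). Edges now: 6
Op 7: add_edge(E, B). Edges now: 7
Op 8: add_edge(D, E). Edges now: 8
Op 9: add_edge(E, C). Edges now: 9
Compute levels (Kahn BFS):
  sources (in-degree 0): D
  process D: level=0
    D->A: in-degree(A)=2, level(A)>=1
    D->B: in-degree(B)=3, level(B)>=1
    D->E: in-degree(E)=0, level(E)=1, enqueue
  process E: level=1
    E->A: in-degree(A)=1, level(A)>=2
    E->B: in-degree(B)=2, level(B)>=2
    E->C: in-degree(C)=0, level(C)=2, enqueue
  process C: level=2
    C->A: in-degree(A)=0, level(A)=3, enqueue
    C->B: in-degree(B)=1, level(B)>=3
  process A: level=3
    A->B: in-degree(B)=0, level(B)=4, enqueue
  process B: level=4
All levels: A:3, B:4, C:2, D:0, E:1
level(C) = 2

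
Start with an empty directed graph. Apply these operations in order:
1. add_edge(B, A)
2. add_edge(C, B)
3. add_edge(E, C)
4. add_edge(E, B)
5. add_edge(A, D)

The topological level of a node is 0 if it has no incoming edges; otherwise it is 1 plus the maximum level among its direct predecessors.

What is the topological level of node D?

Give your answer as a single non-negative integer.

Op 1: add_edge(B, A). Edges now: 1
Op 2: add_edge(C, B). Edges now: 2
Op 3: add_edge(E, C). Edges now: 3
Op 4: add_edge(E, B). Edges now: 4
Op 5: add_edge(A, D). Edges now: 5
Compute levels (Kahn BFS):
  sources (in-degree 0): E
  process E: level=0
    E->B: in-degree(B)=1, level(B)>=1
    E->C: in-degree(C)=0, level(C)=1, enqueue
  process C: level=1
    C->B: in-degree(B)=0, level(B)=2, enqueue
  process B: level=2
    B->A: in-degree(A)=0, level(A)=3, enqueue
  process A: level=3
    A->D: in-degree(D)=0, level(D)=4, enqueue
  process D: level=4
All levels: A:3, B:2, C:1, D:4, E:0
level(D) = 4

Answer: 4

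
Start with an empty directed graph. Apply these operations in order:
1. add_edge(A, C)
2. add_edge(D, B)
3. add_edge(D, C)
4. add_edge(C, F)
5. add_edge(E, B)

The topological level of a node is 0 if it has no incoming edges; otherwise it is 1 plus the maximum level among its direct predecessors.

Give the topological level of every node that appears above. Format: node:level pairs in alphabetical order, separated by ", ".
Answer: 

Answer: A:0, B:1, C:1, D:0, E:0, F:2

Derivation:
Op 1: add_edge(A, C). Edges now: 1
Op 2: add_edge(D, B). Edges now: 2
Op 3: add_edge(D, C). Edges now: 3
Op 4: add_edge(C, F). Edges now: 4
Op 5: add_edge(E, B). Edges now: 5
Compute levels (Kahn BFS):
  sources (in-degree 0): A, D, E
  process A: level=0
    A->C: in-degree(C)=1, level(C)>=1
  process D: level=0
    D->B: in-degree(B)=1, level(B)>=1
    D->C: in-degree(C)=0, level(C)=1, enqueue
  process E: level=0
    E->B: in-degree(B)=0, level(B)=1, enqueue
  process C: level=1
    C->F: in-degree(F)=0, level(F)=2, enqueue
  process B: level=1
  process F: level=2
All levels: A:0, B:1, C:1, D:0, E:0, F:2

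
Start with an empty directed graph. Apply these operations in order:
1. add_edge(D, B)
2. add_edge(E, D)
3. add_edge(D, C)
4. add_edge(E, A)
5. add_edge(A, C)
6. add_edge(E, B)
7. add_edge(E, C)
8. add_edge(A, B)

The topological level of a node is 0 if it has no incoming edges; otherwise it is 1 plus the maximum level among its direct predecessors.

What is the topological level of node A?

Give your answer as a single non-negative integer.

Op 1: add_edge(D, B). Edges now: 1
Op 2: add_edge(E, D). Edges now: 2
Op 3: add_edge(D, C). Edges now: 3
Op 4: add_edge(E, A). Edges now: 4
Op 5: add_edge(A, C). Edges now: 5
Op 6: add_edge(E, B). Edges now: 6
Op 7: add_edge(E, C). Edges now: 7
Op 8: add_edge(A, B). Edges now: 8
Compute levels (Kahn BFS):
  sources (in-degree 0): E
  process E: level=0
    E->A: in-degree(A)=0, level(A)=1, enqueue
    E->B: in-degree(B)=2, level(B)>=1
    E->C: in-degree(C)=2, level(C)>=1
    E->D: in-degree(D)=0, level(D)=1, enqueue
  process A: level=1
    A->B: in-degree(B)=1, level(B)>=2
    A->C: in-degree(C)=1, level(C)>=2
  process D: level=1
    D->B: in-degree(B)=0, level(B)=2, enqueue
    D->C: in-degree(C)=0, level(C)=2, enqueue
  process B: level=2
  process C: level=2
All levels: A:1, B:2, C:2, D:1, E:0
level(A) = 1

Answer: 1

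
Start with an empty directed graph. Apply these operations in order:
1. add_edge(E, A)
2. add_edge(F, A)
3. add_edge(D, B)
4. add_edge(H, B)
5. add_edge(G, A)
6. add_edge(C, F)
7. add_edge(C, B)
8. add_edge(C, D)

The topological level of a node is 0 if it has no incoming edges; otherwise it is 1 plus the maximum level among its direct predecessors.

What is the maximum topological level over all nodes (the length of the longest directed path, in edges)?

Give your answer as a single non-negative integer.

Answer: 2

Derivation:
Op 1: add_edge(E, A). Edges now: 1
Op 2: add_edge(F, A). Edges now: 2
Op 3: add_edge(D, B). Edges now: 3
Op 4: add_edge(H, B). Edges now: 4
Op 5: add_edge(G, A). Edges now: 5
Op 6: add_edge(C, F). Edges now: 6
Op 7: add_edge(C, B). Edges now: 7
Op 8: add_edge(C, D). Edges now: 8
Compute levels (Kahn BFS):
  sources (in-degree 0): C, E, G, H
  process C: level=0
    C->B: in-degree(B)=2, level(B)>=1
    C->D: in-degree(D)=0, level(D)=1, enqueue
    C->F: in-degree(F)=0, level(F)=1, enqueue
  process E: level=0
    E->A: in-degree(A)=2, level(A)>=1
  process G: level=0
    G->A: in-degree(A)=1, level(A)>=1
  process H: level=0
    H->B: in-degree(B)=1, level(B)>=1
  process D: level=1
    D->B: in-degree(B)=0, level(B)=2, enqueue
  process F: level=1
    F->A: in-degree(A)=0, level(A)=2, enqueue
  process B: level=2
  process A: level=2
All levels: A:2, B:2, C:0, D:1, E:0, F:1, G:0, H:0
max level = 2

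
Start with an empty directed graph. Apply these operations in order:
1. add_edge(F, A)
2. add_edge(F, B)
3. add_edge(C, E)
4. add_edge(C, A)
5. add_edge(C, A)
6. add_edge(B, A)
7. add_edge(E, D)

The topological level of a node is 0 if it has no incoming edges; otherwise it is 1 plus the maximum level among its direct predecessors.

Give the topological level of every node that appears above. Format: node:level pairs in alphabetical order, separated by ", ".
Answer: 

Answer: A:2, B:1, C:0, D:2, E:1, F:0

Derivation:
Op 1: add_edge(F, A). Edges now: 1
Op 2: add_edge(F, B). Edges now: 2
Op 3: add_edge(C, E). Edges now: 3
Op 4: add_edge(C, A). Edges now: 4
Op 5: add_edge(C, A) (duplicate, no change). Edges now: 4
Op 6: add_edge(B, A). Edges now: 5
Op 7: add_edge(E, D). Edges now: 6
Compute levels (Kahn BFS):
  sources (in-degree 0): C, F
  process C: level=0
    C->A: in-degree(A)=2, level(A)>=1
    C->E: in-degree(E)=0, level(E)=1, enqueue
  process F: level=0
    F->A: in-degree(A)=1, level(A)>=1
    F->B: in-degree(B)=0, level(B)=1, enqueue
  process E: level=1
    E->D: in-degree(D)=0, level(D)=2, enqueue
  process B: level=1
    B->A: in-degree(A)=0, level(A)=2, enqueue
  process D: level=2
  process A: level=2
All levels: A:2, B:1, C:0, D:2, E:1, F:0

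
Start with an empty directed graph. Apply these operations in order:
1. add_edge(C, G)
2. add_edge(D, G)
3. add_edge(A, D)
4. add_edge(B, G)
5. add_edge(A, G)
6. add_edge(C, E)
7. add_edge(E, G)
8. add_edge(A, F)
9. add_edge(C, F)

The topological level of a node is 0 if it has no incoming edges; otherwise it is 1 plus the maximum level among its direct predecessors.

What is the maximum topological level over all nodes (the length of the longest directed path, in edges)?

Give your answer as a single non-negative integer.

Answer: 2

Derivation:
Op 1: add_edge(C, G). Edges now: 1
Op 2: add_edge(D, G). Edges now: 2
Op 3: add_edge(A, D). Edges now: 3
Op 4: add_edge(B, G). Edges now: 4
Op 5: add_edge(A, G). Edges now: 5
Op 6: add_edge(C, E). Edges now: 6
Op 7: add_edge(E, G). Edges now: 7
Op 8: add_edge(A, F). Edges now: 8
Op 9: add_edge(C, F). Edges now: 9
Compute levels (Kahn BFS):
  sources (in-degree 0): A, B, C
  process A: level=0
    A->D: in-degree(D)=0, level(D)=1, enqueue
    A->F: in-degree(F)=1, level(F)>=1
    A->G: in-degree(G)=4, level(G)>=1
  process B: level=0
    B->G: in-degree(G)=3, level(G)>=1
  process C: level=0
    C->E: in-degree(E)=0, level(E)=1, enqueue
    C->F: in-degree(F)=0, level(F)=1, enqueue
    C->G: in-degree(G)=2, level(G)>=1
  process D: level=1
    D->G: in-degree(G)=1, level(G)>=2
  process E: level=1
    E->G: in-degree(G)=0, level(G)=2, enqueue
  process F: level=1
  process G: level=2
All levels: A:0, B:0, C:0, D:1, E:1, F:1, G:2
max level = 2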